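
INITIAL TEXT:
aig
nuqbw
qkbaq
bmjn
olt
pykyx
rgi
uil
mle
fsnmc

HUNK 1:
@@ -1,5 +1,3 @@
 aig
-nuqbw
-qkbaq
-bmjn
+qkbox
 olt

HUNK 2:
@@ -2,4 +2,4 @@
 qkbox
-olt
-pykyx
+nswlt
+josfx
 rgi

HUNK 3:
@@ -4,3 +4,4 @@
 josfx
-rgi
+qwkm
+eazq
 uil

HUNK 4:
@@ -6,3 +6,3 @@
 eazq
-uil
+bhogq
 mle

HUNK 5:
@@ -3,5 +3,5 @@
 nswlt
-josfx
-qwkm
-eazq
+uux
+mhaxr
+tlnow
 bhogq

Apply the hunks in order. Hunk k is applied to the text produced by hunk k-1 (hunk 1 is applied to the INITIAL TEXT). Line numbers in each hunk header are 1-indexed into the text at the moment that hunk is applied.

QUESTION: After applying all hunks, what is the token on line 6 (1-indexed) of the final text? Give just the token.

Answer: tlnow

Derivation:
Hunk 1: at line 1 remove [nuqbw,qkbaq,bmjn] add [qkbox] -> 8 lines: aig qkbox olt pykyx rgi uil mle fsnmc
Hunk 2: at line 2 remove [olt,pykyx] add [nswlt,josfx] -> 8 lines: aig qkbox nswlt josfx rgi uil mle fsnmc
Hunk 3: at line 4 remove [rgi] add [qwkm,eazq] -> 9 lines: aig qkbox nswlt josfx qwkm eazq uil mle fsnmc
Hunk 4: at line 6 remove [uil] add [bhogq] -> 9 lines: aig qkbox nswlt josfx qwkm eazq bhogq mle fsnmc
Hunk 5: at line 3 remove [josfx,qwkm,eazq] add [uux,mhaxr,tlnow] -> 9 lines: aig qkbox nswlt uux mhaxr tlnow bhogq mle fsnmc
Final line 6: tlnow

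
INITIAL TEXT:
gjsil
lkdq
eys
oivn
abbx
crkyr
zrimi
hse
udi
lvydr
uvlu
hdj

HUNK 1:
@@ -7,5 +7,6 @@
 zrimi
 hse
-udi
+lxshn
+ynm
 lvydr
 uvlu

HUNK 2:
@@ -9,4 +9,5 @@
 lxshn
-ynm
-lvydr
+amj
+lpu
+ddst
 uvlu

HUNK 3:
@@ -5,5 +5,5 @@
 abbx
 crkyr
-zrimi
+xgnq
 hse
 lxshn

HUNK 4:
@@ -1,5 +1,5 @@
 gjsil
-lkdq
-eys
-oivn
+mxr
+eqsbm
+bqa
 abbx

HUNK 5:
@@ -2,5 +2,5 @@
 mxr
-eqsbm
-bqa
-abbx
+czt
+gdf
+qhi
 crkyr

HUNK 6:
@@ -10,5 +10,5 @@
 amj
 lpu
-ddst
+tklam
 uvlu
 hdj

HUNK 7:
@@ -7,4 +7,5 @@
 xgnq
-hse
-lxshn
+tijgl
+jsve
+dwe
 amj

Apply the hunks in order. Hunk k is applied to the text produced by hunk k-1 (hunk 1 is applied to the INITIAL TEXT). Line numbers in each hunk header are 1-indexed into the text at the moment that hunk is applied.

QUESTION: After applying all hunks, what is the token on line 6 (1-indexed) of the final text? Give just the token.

Hunk 1: at line 7 remove [udi] add [lxshn,ynm] -> 13 lines: gjsil lkdq eys oivn abbx crkyr zrimi hse lxshn ynm lvydr uvlu hdj
Hunk 2: at line 9 remove [ynm,lvydr] add [amj,lpu,ddst] -> 14 lines: gjsil lkdq eys oivn abbx crkyr zrimi hse lxshn amj lpu ddst uvlu hdj
Hunk 3: at line 5 remove [zrimi] add [xgnq] -> 14 lines: gjsil lkdq eys oivn abbx crkyr xgnq hse lxshn amj lpu ddst uvlu hdj
Hunk 4: at line 1 remove [lkdq,eys,oivn] add [mxr,eqsbm,bqa] -> 14 lines: gjsil mxr eqsbm bqa abbx crkyr xgnq hse lxshn amj lpu ddst uvlu hdj
Hunk 5: at line 2 remove [eqsbm,bqa,abbx] add [czt,gdf,qhi] -> 14 lines: gjsil mxr czt gdf qhi crkyr xgnq hse lxshn amj lpu ddst uvlu hdj
Hunk 6: at line 10 remove [ddst] add [tklam] -> 14 lines: gjsil mxr czt gdf qhi crkyr xgnq hse lxshn amj lpu tklam uvlu hdj
Hunk 7: at line 7 remove [hse,lxshn] add [tijgl,jsve,dwe] -> 15 lines: gjsil mxr czt gdf qhi crkyr xgnq tijgl jsve dwe amj lpu tklam uvlu hdj
Final line 6: crkyr

Answer: crkyr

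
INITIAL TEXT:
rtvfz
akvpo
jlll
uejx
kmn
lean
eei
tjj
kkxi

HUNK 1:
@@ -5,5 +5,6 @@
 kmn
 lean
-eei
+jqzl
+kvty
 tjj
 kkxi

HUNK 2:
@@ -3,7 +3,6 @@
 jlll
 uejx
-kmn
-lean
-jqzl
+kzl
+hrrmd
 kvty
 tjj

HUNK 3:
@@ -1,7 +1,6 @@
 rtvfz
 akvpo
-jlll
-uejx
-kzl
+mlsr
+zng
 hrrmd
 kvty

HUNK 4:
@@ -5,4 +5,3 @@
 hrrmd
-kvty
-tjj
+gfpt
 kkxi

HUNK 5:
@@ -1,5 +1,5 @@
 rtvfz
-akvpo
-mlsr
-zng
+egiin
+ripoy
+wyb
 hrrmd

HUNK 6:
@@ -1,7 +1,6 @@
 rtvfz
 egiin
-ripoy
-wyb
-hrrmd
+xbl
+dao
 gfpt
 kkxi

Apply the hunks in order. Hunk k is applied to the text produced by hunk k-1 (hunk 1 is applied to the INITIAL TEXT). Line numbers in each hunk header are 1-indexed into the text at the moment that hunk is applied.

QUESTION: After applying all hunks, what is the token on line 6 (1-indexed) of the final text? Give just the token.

Hunk 1: at line 5 remove [eei] add [jqzl,kvty] -> 10 lines: rtvfz akvpo jlll uejx kmn lean jqzl kvty tjj kkxi
Hunk 2: at line 3 remove [kmn,lean,jqzl] add [kzl,hrrmd] -> 9 lines: rtvfz akvpo jlll uejx kzl hrrmd kvty tjj kkxi
Hunk 3: at line 1 remove [jlll,uejx,kzl] add [mlsr,zng] -> 8 lines: rtvfz akvpo mlsr zng hrrmd kvty tjj kkxi
Hunk 4: at line 5 remove [kvty,tjj] add [gfpt] -> 7 lines: rtvfz akvpo mlsr zng hrrmd gfpt kkxi
Hunk 5: at line 1 remove [akvpo,mlsr,zng] add [egiin,ripoy,wyb] -> 7 lines: rtvfz egiin ripoy wyb hrrmd gfpt kkxi
Hunk 6: at line 1 remove [ripoy,wyb,hrrmd] add [xbl,dao] -> 6 lines: rtvfz egiin xbl dao gfpt kkxi
Final line 6: kkxi

Answer: kkxi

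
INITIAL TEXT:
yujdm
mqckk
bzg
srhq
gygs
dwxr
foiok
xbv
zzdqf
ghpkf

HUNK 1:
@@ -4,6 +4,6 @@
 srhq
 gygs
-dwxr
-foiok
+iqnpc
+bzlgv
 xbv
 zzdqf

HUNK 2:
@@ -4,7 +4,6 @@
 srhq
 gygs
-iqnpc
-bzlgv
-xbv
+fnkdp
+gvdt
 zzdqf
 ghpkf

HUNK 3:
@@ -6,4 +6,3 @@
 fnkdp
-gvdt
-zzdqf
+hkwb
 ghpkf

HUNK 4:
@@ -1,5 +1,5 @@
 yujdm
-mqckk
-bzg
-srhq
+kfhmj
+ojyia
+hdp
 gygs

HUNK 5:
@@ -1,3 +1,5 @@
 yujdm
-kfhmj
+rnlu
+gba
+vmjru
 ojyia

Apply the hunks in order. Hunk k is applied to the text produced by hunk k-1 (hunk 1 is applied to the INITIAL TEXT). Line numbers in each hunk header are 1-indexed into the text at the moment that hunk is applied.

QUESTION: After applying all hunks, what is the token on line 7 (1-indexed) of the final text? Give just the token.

Answer: gygs

Derivation:
Hunk 1: at line 4 remove [dwxr,foiok] add [iqnpc,bzlgv] -> 10 lines: yujdm mqckk bzg srhq gygs iqnpc bzlgv xbv zzdqf ghpkf
Hunk 2: at line 4 remove [iqnpc,bzlgv,xbv] add [fnkdp,gvdt] -> 9 lines: yujdm mqckk bzg srhq gygs fnkdp gvdt zzdqf ghpkf
Hunk 3: at line 6 remove [gvdt,zzdqf] add [hkwb] -> 8 lines: yujdm mqckk bzg srhq gygs fnkdp hkwb ghpkf
Hunk 4: at line 1 remove [mqckk,bzg,srhq] add [kfhmj,ojyia,hdp] -> 8 lines: yujdm kfhmj ojyia hdp gygs fnkdp hkwb ghpkf
Hunk 5: at line 1 remove [kfhmj] add [rnlu,gba,vmjru] -> 10 lines: yujdm rnlu gba vmjru ojyia hdp gygs fnkdp hkwb ghpkf
Final line 7: gygs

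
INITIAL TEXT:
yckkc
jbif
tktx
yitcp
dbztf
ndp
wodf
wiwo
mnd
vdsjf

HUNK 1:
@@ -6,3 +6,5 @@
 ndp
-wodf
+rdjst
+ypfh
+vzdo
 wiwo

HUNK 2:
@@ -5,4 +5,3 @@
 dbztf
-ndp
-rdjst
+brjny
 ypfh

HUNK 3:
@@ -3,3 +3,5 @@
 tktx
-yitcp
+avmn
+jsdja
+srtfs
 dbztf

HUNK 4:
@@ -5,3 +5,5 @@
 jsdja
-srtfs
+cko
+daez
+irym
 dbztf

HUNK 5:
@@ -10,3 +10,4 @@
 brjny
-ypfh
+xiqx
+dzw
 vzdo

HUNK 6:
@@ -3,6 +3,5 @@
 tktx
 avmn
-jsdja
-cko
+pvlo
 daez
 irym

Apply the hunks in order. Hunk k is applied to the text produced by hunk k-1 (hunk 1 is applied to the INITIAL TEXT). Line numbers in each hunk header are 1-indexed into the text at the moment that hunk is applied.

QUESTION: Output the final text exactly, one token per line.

Hunk 1: at line 6 remove [wodf] add [rdjst,ypfh,vzdo] -> 12 lines: yckkc jbif tktx yitcp dbztf ndp rdjst ypfh vzdo wiwo mnd vdsjf
Hunk 2: at line 5 remove [ndp,rdjst] add [brjny] -> 11 lines: yckkc jbif tktx yitcp dbztf brjny ypfh vzdo wiwo mnd vdsjf
Hunk 3: at line 3 remove [yitcp] add [avmn,jsdja,srtfs] -> 13 lines: yckkc jbif tktx avmn jsdja srtfs dbztf brjny ypfh vzdo wiwo mnd vdsjf
Hunk 4: at line 5 remove [srtfs] add [cko,daez,irym] -> 15 lines: yckkc jbif tktx avmn jsdja cko daez irym dbztf brjny ypfh vzdo wiwo mnd vdsjf
Hunk 5: at line 10 remove [ypfh] add [xiqx,dzw] -> 16 lines: yckkc jbif tktx avmn jsdja cko daez irym dbztf brjny xiqx dzw vzdo wiwo mnd vdsjf
Hunk 6: at line 3 remove [jsdja,cko] add [pvlo] -> 15 lines: yckkc jbif tktx avmn pvlo daez irym dbztf brjny xiqx dzw vzdo wiwo mnd vdsjf

Answer: yckkc
jbif
tktx
avmn
pvlo
daez
irym
dbztf
brjny
xiqx
dzw
vzdo
wiwo
mnd
vdsjf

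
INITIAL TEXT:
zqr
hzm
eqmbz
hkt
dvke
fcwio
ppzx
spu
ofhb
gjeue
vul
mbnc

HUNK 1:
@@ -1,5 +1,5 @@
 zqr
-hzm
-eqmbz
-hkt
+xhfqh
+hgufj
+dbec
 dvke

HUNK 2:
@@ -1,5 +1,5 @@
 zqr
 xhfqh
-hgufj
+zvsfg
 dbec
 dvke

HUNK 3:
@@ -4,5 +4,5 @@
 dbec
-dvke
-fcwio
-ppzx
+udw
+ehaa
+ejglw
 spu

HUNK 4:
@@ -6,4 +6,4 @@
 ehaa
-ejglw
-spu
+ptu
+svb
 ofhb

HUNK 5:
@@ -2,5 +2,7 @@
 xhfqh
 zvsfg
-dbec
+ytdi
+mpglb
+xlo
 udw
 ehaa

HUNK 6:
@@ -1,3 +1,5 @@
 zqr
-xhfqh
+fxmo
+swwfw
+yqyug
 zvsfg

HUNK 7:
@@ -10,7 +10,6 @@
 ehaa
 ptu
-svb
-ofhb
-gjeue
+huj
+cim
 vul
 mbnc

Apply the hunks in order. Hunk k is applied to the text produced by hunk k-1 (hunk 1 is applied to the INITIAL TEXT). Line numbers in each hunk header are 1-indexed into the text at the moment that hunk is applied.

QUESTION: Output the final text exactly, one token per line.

Answer: zqr
fxmo
swwfw
yqyug
zvsfg
ytdi
mpglb
xlo
udw
ehaa
ptu
huj
cim
vul
mbnc

Derivation:
Hunk 1: at line 1 remove [hzm,eqmbz,hkt] add [xhfqh,hgufj,dbec] -> 12 lines: zqr xhfqh hgufj dbec dvke fcwio ppzx spu ofhb gjeue vul mbnc
Hunk 2: at line 1 remove [hgufj] add [zvsfg] -> 12 lines: zqr xhfqh zvsfg dbec dvke fcwio ppzx spu ofhb gjeue vul mbnc
Hunk 3: at line 4 remove [dvke,fcwio,ppzx] add [udw,ehaa,ejglw] -> 12 lines: zqr xhfqh zvsfg dbec udw ehaa ejglw spu ofhb gjeue vul mbnc
Hunk 4: at line 6 remove [ejglw,spu] add [ptu,svb] -> 12 lines: zqr xhfqh zvsfg dbec udw ehaa ptu svb ofhb gjeue vul mbnc
Hunk 5: at line 2 remove [dbec] add [ytdi,mpglb,xlo] -> 14 lines: zqr xhfqh zvsfg ytdi mpglb xlo udw ehaa ptu svb ofhb gjeue vul mbnc
Hunk 6: at line 1 remove [xhfqh] add [fxmo,swwfw,yqyug] -> 16 lines: zqr fxmo swwfw yqyug zvsfg ytdi mpglb xlo udw ehaa ptu svb ofhb gjeue vul mbnc
Hunk 7: at line 10 remove [svb,ofhb,gjeue] add [huj,cim] -> 15 lines: zqr fxmo swwfw yqyug zvsfg ytdi mpglb xlo udw ehaa ptu huj cim vul mbnc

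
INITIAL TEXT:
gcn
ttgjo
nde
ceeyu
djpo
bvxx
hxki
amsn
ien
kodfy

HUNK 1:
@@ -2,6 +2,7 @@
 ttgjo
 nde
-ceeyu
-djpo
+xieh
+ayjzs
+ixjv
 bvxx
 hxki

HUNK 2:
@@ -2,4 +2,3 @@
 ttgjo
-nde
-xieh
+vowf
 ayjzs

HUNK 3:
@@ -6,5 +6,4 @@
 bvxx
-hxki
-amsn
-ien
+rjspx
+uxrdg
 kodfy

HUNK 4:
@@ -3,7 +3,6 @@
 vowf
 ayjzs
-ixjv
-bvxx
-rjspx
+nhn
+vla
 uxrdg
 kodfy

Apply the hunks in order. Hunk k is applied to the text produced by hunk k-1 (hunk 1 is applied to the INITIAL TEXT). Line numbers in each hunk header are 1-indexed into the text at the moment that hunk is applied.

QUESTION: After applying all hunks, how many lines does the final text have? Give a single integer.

Hunk 1: at line 2 remove [ceeyu,djpo] add [xieh,ayjzs,ixjv] -> 11 lines: gcn ttgjo nde xieh ayjzs ixjv bvxx hxki amsn ien kodfy
Hunk 2: at line 2 remove [nde,xieh] add [vowf] -> 10 lines: gcn ttgjo vowf ayjzs ixjv bvxx hxki amsn ien kodfy
Hunk 3: at line 6 remove [hxki,amsn,ien] add [rjspx,uxrdg] -> 9 lines: gcn ttgjo vowf ayjzs ixjv bvxx rjspx uxrdg kodfy
Hunk 4: at line 3 remove [ixjv,bvxx,rjspx] add [nhn,vla] -> 8 lines: gcn ttgjo vowf ayjzs nhn vla uxrdg kodfy
Final line count: 8

Answer: 8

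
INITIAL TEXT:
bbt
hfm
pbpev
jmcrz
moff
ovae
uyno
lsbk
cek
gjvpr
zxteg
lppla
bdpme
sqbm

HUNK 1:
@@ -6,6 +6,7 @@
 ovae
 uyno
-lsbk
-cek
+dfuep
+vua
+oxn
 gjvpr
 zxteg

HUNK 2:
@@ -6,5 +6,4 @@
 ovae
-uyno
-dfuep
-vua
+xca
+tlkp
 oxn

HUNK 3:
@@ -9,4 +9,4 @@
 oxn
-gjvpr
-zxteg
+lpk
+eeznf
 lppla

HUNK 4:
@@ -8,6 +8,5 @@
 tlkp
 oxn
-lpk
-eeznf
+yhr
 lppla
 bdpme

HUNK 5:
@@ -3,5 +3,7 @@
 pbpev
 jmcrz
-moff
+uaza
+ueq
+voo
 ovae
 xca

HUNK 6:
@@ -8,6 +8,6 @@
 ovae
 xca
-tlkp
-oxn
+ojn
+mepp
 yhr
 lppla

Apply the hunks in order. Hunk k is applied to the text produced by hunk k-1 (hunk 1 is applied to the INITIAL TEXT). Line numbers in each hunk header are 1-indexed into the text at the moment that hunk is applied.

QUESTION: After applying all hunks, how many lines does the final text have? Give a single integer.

Hunk 1: at line 6 remove [lsbk,cek] add [dfuep,vua,oxn] -> 15 lines: bbt hfm pbpev jmcrz moff ovae uyno dfuep vua oxn gjvpr zxteg lppla bdpme sqbm
Hunk 2: at line 6 remove [uyno,dfuep,vua] add [xca,tlkp] -> 14 lines: bbt hfm pbpev jmcrz moff ovae xca tlkp oxn gjvpr zxteg lppla bdpme sqbm
Hunk 3: at line 9 remove [gjvpr,zxteg] add [lpk,eeznf] -> 14 lines: bbt hfm pbpev jmcrz moff ovae xca tlkp oxn lpk eeznf lppla bdpme sqbm
Hunk 4: at line 8 remove [lpk,eeznf] add [yhr] -> 13 lines: bbt hfm pbpev jmcrz moff ovae xca tlkp oxn yhr lppla bdpme sqbm
Hunk 5: at line 3 remove [moff] add [uaza,ueq,voo] -> 15 lines: bbt hfm pbpev jmcrz uaza ueq voo ovae xca tlkp oxn yhr lppla bdpme sqbm
Hunk 6: at line 8 remove [tlkp,oxn] add [ojn,mepp] -> 15 lines: bbt hfm pbpev jmcrz uaza ueq voo ovae xca ojn mepp yhr lppla bdpme sqbm
Final line count: 15

Answer: 15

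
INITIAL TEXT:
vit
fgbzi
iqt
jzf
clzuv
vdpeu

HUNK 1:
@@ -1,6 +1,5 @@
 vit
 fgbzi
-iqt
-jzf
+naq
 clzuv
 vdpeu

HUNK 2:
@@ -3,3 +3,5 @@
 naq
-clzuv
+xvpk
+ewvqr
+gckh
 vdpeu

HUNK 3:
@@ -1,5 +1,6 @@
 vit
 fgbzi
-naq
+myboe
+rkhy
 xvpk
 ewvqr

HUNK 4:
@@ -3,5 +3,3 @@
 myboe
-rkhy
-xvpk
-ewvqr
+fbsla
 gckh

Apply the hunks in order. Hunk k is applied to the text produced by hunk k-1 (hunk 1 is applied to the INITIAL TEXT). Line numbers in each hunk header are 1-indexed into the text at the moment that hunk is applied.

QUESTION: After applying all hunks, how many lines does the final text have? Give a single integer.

Hunk 1: at line 1 remove [iqt,jzf] add [naq] -> 5 lines: vit fgbzi naq clzuv vdpeu
Hunk 2: at line 3 remove [clzuv] add [xvpk,ewvqr,gckh] -> 7 lines: vit fgbzi naq xvpk ewvqr gckh vdpeu
Hunk 3: at line 1 remove [naq] add [myboe,rkhy] -> 8 lines: vit fgbzi myboe rkhy xvpk ewvqr gckh vdpeu
Hunk 4: at line 3 remove [rkhy,xvpk,ewvqr] add [fbsla] -> 6 lines: vit fgbzi myboe fbsla gckh vdpeu
Final line count: 6

Answer: 6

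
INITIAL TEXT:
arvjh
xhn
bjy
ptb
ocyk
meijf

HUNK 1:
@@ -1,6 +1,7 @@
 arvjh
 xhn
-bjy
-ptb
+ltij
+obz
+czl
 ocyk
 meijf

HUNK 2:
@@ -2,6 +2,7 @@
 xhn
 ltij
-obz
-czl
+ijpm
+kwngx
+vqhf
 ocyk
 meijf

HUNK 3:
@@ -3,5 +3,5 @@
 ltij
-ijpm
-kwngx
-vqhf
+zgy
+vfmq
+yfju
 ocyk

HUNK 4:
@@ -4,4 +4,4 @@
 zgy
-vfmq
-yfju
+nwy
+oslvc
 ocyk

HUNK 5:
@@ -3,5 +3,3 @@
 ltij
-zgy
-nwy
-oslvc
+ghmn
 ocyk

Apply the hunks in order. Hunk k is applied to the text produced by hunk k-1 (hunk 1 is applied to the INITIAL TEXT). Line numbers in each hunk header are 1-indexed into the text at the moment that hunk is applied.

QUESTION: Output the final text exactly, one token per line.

Answer: arvjh
xhn
ltij
ghmn
ocyk
meijf

Derivation:
Hunk 1: at line 1 remove [bjy,ptb] add [ltij,obz,czl] -> 7 lines: arvjh xhn ltij obz czl ocyk meijf
Hunk 2: at line 2 remove [obz,czl] add [ijpm,kwngx,vqhf] -> 8 lines: arvjh xhn ltij ijpm kwngx vqhf ocyk meijf
Hunk 3: at line 3 remove [ijpm,kwngx,vqhf] add [zgy,vfmq,yfju] -> 8 lines: arvjh xhn ltij zgy vfmq yfju ocyk meijf
Hunk 4: at line 4 remove [vfmq,yfju] add [nwy,oslvc] -> 8 lines: arvjh xhn ltij zgy nwy oslvc ocyk meijf
Hunk 5: at line 3 remove [zgy,nwy,oslvc] add [ghmn] -> 6 lines: arvjh xhn ltij ghmn ocyk meijf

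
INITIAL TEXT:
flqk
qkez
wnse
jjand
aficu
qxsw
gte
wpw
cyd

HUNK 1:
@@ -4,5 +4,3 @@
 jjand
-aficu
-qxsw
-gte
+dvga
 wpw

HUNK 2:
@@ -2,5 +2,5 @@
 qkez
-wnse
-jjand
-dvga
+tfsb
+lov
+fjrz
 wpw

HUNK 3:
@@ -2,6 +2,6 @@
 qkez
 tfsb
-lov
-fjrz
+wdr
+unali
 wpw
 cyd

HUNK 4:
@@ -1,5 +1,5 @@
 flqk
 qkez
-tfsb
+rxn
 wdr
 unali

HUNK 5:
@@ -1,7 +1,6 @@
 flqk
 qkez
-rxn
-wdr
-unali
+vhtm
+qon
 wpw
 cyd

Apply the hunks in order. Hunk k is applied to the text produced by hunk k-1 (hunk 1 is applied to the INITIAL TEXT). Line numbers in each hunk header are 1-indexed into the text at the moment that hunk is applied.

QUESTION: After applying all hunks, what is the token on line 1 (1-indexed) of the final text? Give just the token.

Hunk 1: at line 4 remove [aficu,qxsw,gte] add [dvga] -> 7 lines: flqk qkez wnse jjand dvga wpw cyd
Hunk 2: at line 2 remove [wnse,jjand,dvga] add [tfsb,lov,fjrz] -> 7 lines: flqk qkez tfsb lov fjrz wpw cyd
Hunk 3: at line 2 remove [lov,fjrz] add [wdr,unali] -> 7 lines: flqk qkez tfsb wdr unali wpw cyd
Hunk 4: at line 1 remove [tfsb] add [rxn] -> 7 lines: flqk qkez rxn wdr unali wpw cyd
Hunk 5: at line 1 remove [rxn,wdr,unali] add [vhtm,qon] -> 6 lines: flqk qkez vhtm qon wpw cyd
Final line 1: flqk

Answer: flqk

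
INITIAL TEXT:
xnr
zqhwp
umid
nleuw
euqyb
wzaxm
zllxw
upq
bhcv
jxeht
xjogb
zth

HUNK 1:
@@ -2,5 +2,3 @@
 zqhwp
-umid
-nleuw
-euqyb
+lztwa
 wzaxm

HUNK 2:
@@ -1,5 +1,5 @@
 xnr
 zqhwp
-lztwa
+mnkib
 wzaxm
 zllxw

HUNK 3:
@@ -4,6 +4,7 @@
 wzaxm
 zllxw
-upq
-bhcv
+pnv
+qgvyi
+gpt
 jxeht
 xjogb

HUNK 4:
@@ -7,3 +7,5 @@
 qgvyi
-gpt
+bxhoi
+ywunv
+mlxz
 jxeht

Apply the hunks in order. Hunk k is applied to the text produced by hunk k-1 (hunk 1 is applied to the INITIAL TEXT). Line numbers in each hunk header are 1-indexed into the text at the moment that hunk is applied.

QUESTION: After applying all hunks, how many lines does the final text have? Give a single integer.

Hunk 1: at line 2 remove [umid,nleuw,euqyb] add [lztwa] -> 10 lines: xnr zqhwp lztwa wzaxm zllxw upq bhcv jxeht xjogb zth
Hunk 2: at line 1 remove [lztwa] add [mnkib] -> 10 lines: xnr zqhwp mnkib wzaxm zllxw upq bhcv jxeht xjogb zth
Hunk 3: at line 4 remove [upq,bhcv] add [pnv,qgvyi,gpt] -> 11 lines: xnr zqhwp mnkib wzaxm zllxw pnv qgvyi gpt jxeht xjogb zth
Hunk 4: at line 7 remove [gpt] add [bxhoi,ywunv,mlxz] -> 13 lines: xnr zqhwp mnkib wzaxm zllxw pnv qgvyi bxhoi ywunv mlxz jxeht xjogb zth
Final line count: 13

Answer: 13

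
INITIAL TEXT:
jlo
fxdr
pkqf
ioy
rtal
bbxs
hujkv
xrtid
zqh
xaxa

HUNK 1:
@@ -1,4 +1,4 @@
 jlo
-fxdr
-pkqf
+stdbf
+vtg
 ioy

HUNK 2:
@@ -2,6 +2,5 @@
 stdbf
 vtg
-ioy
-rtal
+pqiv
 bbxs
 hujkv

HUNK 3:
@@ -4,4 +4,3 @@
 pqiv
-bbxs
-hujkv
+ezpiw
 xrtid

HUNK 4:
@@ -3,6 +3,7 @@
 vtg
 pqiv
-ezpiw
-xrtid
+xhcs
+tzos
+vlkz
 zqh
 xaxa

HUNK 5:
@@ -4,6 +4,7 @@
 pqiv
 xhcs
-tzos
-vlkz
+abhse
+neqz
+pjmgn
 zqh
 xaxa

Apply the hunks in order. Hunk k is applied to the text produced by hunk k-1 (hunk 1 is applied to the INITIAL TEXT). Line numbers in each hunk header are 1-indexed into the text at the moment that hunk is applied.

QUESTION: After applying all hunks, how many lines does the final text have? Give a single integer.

Answer: 10

Derivation:
Hunk 1: at line 1 remove [fxdr,pkqf] add [stdbf,vtg] -> 10 lines: jlo stdbf vtg ioy rtal bbxs hujkv xrtid zqh xaxa
Hunk 2: at line 2 remove [ioy,rtal] add [pqiv] -> 9 lines: jlo stdbf vtg pqiv bbxs hujkv xrtid zqh xaxa
Hunk 3: at line 4 remove [bbxs,hujkv] add [ezpiw] -> 8 lines: jlo stdbf vtg pqiv ezpiw xrtid zqh xaxa
Hunk 4: at line 3 remove [ezpiw,xrtid] add [xhcs,tzos,vlkz] -> 9 lines: jlo stdbf vtg pqiv xhcs tzos vlkz zqh xaxa
Hunk 5: at line 4 remove [tzos,vlkz] add [abhse,neqz,pjmgn] -> 10 lines: jlo stdbf vtg pqiv xhcs abhse neqz pjmgn zqh xaxa
Final line count: 10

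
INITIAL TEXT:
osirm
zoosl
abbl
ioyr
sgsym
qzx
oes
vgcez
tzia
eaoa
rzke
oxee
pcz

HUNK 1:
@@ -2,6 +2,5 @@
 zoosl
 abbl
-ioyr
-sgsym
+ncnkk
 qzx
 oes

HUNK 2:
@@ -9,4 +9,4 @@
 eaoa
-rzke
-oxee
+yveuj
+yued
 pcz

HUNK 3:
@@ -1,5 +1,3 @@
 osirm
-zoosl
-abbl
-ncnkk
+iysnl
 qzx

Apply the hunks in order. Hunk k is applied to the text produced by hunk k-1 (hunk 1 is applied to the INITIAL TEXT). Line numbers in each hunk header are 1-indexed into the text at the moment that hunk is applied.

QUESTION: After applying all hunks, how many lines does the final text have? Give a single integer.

Hunk 1: at line 2 remove [ioyr,sgsym] add [ncnkk] -> 12 lines: osirm zoosl abbl ncnkk qzx oes vgcez tzia eaoa rzke oxee pcz
Hunk 2: at line 9 remove [rzke,oxee] add [yveuj,yued] -> 12 lines: osirm zoosl abbl ncnkk qzx oes vgcez tzia eaoa yveuj yued pcz
Hunk 3: at line 1 remove [zoosl,abbl,ncnkk] add [iysnl] -> 10 lines: osirm iysnl qzx oes vgcez tzia eaoa yveuj yued pcz
Final line count: 10

Answer: 10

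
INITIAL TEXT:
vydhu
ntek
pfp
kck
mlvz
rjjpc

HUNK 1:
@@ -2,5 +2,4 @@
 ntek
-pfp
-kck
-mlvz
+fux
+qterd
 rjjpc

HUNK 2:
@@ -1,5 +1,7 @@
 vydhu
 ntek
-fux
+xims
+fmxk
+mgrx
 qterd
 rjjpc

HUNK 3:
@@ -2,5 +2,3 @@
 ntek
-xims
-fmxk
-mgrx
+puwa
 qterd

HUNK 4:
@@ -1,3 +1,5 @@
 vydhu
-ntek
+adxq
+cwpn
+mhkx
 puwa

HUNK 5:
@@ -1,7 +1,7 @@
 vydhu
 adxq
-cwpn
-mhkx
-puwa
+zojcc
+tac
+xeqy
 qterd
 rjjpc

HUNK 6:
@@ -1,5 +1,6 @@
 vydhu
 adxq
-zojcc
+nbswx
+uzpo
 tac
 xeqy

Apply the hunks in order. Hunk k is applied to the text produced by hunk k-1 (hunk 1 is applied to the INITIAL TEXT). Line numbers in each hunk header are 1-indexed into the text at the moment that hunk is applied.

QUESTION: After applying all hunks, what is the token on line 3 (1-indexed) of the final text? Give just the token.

Hunk 1: at line 2 remove [pfp,kck,mlvz] add [fux,qterd] -> 5 lines: vydhu ntek fux qterd rjjpc
Hunk 2: at line 1 remove [fux] add [xims,fmxk,mgrx] -> 7 lines: vydhu ntek xims fmxk mgrx qterd rjjpc
Hunk 3: at line 2 remove [xims,fmxk,mgrx] add [puwa] -> 5 lines: vydhu ntek puwa qterd rjjpc
Hunk 4: at line 1 remove [ntek] add [adxq,cwpn,mhkx] -> 7 lines: vydhu adxq cwpn mhkx puwa qterd rjjpc
Hunk 5: at line 1 remove [cwpn,mhkx,puwa] add [zojcc,tac,xeqy] -> 7 lines: vydhu adxq zojcc tac xeqy qterd rjjpc
Hunk 6: at line 1 remove [zojcc] add [nbswx,uzpo] -> 8 lines: vydhu adxq nbswx uzpo tac xeqy qterd rjjpc
Final line 3: nbswx

Answer: nbswx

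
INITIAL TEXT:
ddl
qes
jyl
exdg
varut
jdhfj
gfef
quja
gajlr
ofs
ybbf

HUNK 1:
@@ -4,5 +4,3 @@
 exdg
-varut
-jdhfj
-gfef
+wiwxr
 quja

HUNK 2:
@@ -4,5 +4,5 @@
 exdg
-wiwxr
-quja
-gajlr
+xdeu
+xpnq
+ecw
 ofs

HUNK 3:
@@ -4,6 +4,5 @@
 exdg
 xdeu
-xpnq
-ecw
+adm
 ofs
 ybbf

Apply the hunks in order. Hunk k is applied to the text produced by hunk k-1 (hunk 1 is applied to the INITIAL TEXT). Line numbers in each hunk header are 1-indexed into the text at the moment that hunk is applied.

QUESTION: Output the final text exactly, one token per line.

Hunk 1: at line 4 remove [varut,jdhfj,gfef] add [wiwxr] -> 9 lines: ddl qes jyl exdg wiwxr quja gajlr ofs ybbf
Hunk 2: at line 4 remove [wiwxr,quja,gajlr] add [xdeu,xpnq,ecw] -> 9 lines: ddl qes jyl exdg xdeu xpnq ecw ofs ybbf
Hunk 3: at line 4 remove [xpnq,ecw] add [adm] -> 8 lines: ddl qes jyl exdg xdeu adm ofs ybbf

Answer: ddl
qes
jyl
exdg
xdeu
adm
ofs
ybbf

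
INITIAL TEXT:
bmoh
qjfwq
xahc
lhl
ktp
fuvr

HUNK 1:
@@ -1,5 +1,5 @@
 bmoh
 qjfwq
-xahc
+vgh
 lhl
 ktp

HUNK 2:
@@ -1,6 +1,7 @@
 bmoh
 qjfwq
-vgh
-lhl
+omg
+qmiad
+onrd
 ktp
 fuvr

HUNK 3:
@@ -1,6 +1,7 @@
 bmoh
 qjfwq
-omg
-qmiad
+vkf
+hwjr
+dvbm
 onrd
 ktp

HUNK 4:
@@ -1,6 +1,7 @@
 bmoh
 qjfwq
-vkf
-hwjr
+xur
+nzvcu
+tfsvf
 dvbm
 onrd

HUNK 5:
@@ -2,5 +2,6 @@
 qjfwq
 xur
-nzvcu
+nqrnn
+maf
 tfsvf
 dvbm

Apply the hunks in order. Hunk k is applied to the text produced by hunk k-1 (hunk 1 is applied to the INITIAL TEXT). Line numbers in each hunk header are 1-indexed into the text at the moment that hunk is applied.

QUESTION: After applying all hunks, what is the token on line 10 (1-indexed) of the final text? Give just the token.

Hunk 1: at line 1 remove [xahc] add [vgh] -> 6 lines: bmoh qjfwq vgh lhl ktp fuvr
Hunk 2: at line 1 remove [vgh,lhl] add [omg,qmiad,onrd] -> 7 lines: bmoh qjfwq omg qmiad onrd ktp fuvr
Hunk 3: at line 1 remove [omg,qmiad] add [vkf,hwjr,dvbm] -> 8 lines: bmoh qjfwq vkf hwjr dvbm onrd ktp fuvr
Hunk 4: at line 1 remove [vkf,hwjr] add [xur,nzvcu,tfsvf] -> 9 lines: bmoh qjfwq xur nzvcu tfsvf dvbm onrd ktp fuvr
Hunk 5: at line 2 remove [nzvcu] add [nqrnn,maf] -> 10 lines: bmoh qjfwq xur nqrnn maf tfsvf dvbm onrd ktp fuvr
Final line 10: fuvr

Answer: fuvr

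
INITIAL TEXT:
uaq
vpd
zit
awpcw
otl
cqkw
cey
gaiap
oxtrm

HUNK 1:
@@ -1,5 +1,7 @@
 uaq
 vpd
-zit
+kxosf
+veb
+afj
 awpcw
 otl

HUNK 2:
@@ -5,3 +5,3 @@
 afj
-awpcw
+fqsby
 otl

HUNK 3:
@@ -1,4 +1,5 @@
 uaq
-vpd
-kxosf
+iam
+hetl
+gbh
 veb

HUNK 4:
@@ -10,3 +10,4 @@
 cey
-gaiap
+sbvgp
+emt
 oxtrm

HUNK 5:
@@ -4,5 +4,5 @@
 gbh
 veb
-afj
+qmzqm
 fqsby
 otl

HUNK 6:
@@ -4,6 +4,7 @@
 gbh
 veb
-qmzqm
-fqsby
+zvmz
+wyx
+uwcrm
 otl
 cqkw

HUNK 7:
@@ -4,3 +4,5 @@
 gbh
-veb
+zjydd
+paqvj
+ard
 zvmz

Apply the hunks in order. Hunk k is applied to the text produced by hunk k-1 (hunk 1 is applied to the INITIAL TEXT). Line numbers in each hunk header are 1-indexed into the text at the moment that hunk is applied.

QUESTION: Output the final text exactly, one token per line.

Hunk 1: at line 1 remove [zit] add [kxosf,veb,afj] -> 11 lines: uaq vpd kxosf veb afj awpcw otl cqkw cey gaiap oxtrm
Hunk 2: at line 5 remove [awpcw] add [fqsby] -> 11 lines: uaq vpd kxosf veb afj fqsby otl cqkw cey gaiap oxtrm
Hunk 3: at line 1 remove [vpd,kxosf] add [iam,hetl,gbh] -> 12 lines: uaq iam hetl gbh veb afj fqsby otl cqkw cey gaiap oxtrm
Hunk 4: at line 10 remove [gaiap] add [sbvgp,emt] -> 13 lines: uaq iam hetl gbh veb afj fqsby otl cqkw cey sbvgp emt oxtrm
Hunk 5: at line 4 remove [afj] add [qmzqm] -> 13 lines: uaq iam hetl gbh veb qmzqm fqsby otl cqkw cey sbvgp emt oxtrm
Hunk 6: at line 4 remove [qmzqm,fqsby] add [zvmz,wyx,uwcrm] -> 14 lines: uaq iam hetl gbh veb zvmz wyx uwcrm otl cqkw cey sbvgp emt oxtrm
Hunk 7: at line 4 remove [veb] add [zjydd,paqvj,ard] -> 16 lines: uaq iam hetl gbh zjydd paqvj ard zvmz wyx uwcrm otl cqkw cey sbvgp emt oxtrm

Answer: uaq
iam
hetl
gbh
zjydd
paqvj
ard
zvmz
wyx
uwcrm
otl
cqkw
cey
sbvgp
emt
oxtrm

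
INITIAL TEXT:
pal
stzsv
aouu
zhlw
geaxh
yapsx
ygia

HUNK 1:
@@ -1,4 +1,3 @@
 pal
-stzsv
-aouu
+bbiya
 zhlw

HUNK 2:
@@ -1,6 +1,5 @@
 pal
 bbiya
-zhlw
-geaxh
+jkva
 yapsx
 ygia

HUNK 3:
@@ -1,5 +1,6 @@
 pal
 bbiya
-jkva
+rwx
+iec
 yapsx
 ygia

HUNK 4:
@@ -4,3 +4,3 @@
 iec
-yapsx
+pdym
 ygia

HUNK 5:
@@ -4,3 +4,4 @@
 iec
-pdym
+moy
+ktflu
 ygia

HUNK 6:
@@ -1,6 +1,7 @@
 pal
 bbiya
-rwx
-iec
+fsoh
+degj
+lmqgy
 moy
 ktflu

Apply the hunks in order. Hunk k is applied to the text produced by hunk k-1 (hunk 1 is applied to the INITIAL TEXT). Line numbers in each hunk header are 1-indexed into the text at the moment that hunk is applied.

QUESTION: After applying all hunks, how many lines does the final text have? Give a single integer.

Answer: 8

Derivation:
Hunk 1: at line 1 remove [stzsv,aouu] add [bbiya] -> 6 lines: pal bbiya zhlw geaxh yapsx ygia
Hunk 2: at line 1 remove [zhlw,geaxh] add [jkva] -> 5 lines: pal bbiya jkva yapsx ygia
Hunk 3: at line 1 remove [jkva] add [rwx,iec] -> 6 lines: pal bbiya rwx iec yapsx ygia
Hunk 4: at line 4 remove [yapsx] add [pdym] -> 6 lines: pal bbiya rwx iec pdym ygia
Hunk 5: at line 4 remove [pdym] add [moy,ktflu] -> 7 lines: pal bbiya rwx iec moy ktflu ygia
Hunk 6: at line 1 remove [rwx,iec] add [fsoh,degj,lmqgy] -> 8 lines: pal bbiya fsoh degj lmqgy moy ktflu ygia
Final line count: 8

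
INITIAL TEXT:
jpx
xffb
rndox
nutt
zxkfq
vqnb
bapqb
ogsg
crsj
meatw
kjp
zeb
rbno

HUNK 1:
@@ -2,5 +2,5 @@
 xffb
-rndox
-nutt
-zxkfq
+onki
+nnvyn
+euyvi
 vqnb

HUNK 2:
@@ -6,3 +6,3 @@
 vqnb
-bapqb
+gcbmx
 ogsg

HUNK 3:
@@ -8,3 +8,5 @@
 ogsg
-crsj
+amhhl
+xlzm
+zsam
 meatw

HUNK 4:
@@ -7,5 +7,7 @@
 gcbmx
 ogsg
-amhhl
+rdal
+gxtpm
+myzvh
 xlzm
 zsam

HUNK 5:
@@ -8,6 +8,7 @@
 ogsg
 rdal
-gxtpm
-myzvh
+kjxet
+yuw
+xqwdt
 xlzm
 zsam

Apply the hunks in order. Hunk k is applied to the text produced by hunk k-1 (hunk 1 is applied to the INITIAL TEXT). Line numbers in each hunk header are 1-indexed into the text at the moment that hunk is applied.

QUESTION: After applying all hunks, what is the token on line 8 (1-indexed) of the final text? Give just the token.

Hunk 1: at line 2 remove [rndox,nutt,zxkfq] add [onki,nnvyn,euyvi] -> 13 lines: jpx xffb onki nnvyn euyvi vqnb bapqb ogsg crsj meatw kjp zeb rbno
Hunk 2: at line 6 remove [bapqb] add [gcbmx] -> 13 lines: jpx xffb onki nnvyn euyvi vqnb gcbmx ogsg crsj meatw kjp zeb rbno
Hunk 3: at line 8 remove [crsj] add [amhhl,xlzm,zsam] -> 15 lines: jpx xffb onki nnvyn euyvi vqnb gcbmx ogsg amhhl xlzm zsam meatw kjp zeb rbno
Hunk 4: at line 7 remove [amhhl] add [rdal,gxtpm,myzvh] -> 17 lines: jpx xffb onki nnvyn euyvi vqnb gcbmx ogsg rdal gxtpm myzvh xlzm zsam meatw kjp zeb rbno
Hunk 5: at line 8 remove [gxtpm,myzvh] add [kjxet,yuw,xqwdt] -> 18 lines: jpx xffb onki nnvyn euyvi vqnb gcbmx ogsg rdal kjxet yuw xqwdt xlzm zsam meatw kjp zeb rbno
Final line 8: ogsg

Answer: ogsg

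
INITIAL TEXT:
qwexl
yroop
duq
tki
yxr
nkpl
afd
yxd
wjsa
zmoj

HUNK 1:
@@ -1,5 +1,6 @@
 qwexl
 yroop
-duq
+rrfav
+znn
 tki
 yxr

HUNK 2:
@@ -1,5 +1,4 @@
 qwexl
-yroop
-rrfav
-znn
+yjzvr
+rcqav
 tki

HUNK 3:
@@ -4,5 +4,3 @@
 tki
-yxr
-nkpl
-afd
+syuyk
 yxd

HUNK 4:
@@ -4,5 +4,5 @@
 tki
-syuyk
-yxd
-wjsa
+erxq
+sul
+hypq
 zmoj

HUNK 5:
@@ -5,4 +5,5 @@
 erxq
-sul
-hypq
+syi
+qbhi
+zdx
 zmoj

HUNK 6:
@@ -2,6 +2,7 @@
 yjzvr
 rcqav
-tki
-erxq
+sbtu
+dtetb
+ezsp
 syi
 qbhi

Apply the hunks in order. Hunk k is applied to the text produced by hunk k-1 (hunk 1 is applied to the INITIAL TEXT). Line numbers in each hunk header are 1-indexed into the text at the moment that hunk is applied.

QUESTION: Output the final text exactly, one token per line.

Hunk 1: at line 1 remove [duq] add [rrfav,znn] -> 11 lines: qwexl yroop rrfav znn tki yxr nkpl afd yxd wjsa zmoj
Hunk 2: at line 1 remove [yroop,rrfav,znn] add [yjzvr,rcqav] -> 10 lines: qwexl yjzvr rcqav tki yxr nkpl afd yxd wjsa zmoj
Hunk 3: at line 4 remove [yxr,nkpl,afd] add [syuyk] -> 8 lines: qwexl yjzvr rcqav tki syuyk yxd wjsa zmoj
Hunk 4: at line 4 remove [syuyk,yxd,wjsa] add [erxq,sul,hypq] -> 8 lines: qwexl yjzvr rcqav tki erxq sul hypq zmoj
Hunk 5: at line 5 remove [sul,hypq] add [syi,qbhi,zdx] -> 9 lines: qwexl yjzvr rcqav tki erxq syi qbhi zdx zmoj
Hunk 6: at line 2 remove [tki,erxq] add [sbtu,dtetb,ezsp] -> 10 lines: qwexl yjzvr rcqav sbtu dtetb ezsp syi qbhi zdx zmoj

Answer: qwexl
yjzvr
rcqav
sbtu
dtetb
ezsp
syi
qbhi
zdx
zmoj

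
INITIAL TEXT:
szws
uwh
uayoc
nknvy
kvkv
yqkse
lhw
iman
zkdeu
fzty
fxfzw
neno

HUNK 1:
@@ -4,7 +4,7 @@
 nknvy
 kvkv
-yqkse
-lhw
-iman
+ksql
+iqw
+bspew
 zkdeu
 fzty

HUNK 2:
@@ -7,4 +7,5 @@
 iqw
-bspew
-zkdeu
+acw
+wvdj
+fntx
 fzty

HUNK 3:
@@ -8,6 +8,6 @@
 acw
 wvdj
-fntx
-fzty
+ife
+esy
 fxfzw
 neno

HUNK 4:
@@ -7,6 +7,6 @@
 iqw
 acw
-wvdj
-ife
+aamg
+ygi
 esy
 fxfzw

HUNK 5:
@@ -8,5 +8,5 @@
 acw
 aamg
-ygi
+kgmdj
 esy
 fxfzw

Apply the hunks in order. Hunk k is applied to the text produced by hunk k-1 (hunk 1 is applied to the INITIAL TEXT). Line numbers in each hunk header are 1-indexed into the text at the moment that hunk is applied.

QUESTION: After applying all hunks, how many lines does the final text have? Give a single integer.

Answer: 13

Derivation:
Hunk 1: at line 4 remove [yqkse,lhw,iman] add [ksql,iqw,bspew] -> 12 lines: szws uwh uayoc nknvy kvkv ksql iqw bspew zkdeu fzty fxfzw neno
Hunk 2: at line 7 remove [bspew,zkdeu] add [acw,wvdj,fntx] -> 13 lines: szws uwh uayoc nknvy kvkv ksql iqw acw wvdj fntx fzty fxfzw neno
Hunk 3: at line 8 remove [fntx,fzty] add [ife,esy] -> 13 lines: szws uwh uayoc nknvy kvkv ksql iqw acw wvdj ife esy fxfzw neno
Hunk 4: at line 7 remove [wvdj,ife] add [aamg,ygi] -> 13 lines: szws uwh uayoc nknvy kvkv ksql iqw acw aamg ygi esy fxfzw neno
Hunk 5: at line 8 remove [ygi] add [kgmdj] -> 13 lines: szws uwh uayoc nknvy kvkv ksql iqw acw aamg kgmdj esy fxfzw neno
Final line count: 13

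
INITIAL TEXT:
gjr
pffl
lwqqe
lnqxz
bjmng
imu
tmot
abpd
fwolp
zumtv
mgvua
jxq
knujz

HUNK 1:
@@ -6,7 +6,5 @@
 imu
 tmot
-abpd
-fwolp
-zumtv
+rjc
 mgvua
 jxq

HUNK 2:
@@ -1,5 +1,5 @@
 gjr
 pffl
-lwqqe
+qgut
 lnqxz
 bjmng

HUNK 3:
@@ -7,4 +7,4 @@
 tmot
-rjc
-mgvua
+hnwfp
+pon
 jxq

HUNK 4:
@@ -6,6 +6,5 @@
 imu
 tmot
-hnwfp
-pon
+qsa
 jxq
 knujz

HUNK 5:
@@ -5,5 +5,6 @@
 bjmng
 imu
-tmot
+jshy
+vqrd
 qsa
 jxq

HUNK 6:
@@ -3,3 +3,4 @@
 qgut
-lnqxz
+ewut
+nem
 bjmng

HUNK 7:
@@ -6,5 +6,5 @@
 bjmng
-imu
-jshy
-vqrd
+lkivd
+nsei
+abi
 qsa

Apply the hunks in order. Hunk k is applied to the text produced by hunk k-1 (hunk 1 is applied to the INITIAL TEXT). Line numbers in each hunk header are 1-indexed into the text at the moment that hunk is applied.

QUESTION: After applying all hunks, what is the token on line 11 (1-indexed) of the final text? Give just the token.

Hunk 1: at line 6 remove [abpd,fwolp,zumtv] add [rjc] -> 11 lines: gjr pffl lwqqe lnqxz bjmng imu tmot rjc mgvua jxq knujz
Hunk 2: at line 1 remove [lwqqe] add [qgut] -> 11 lines: gjr pffl qgut lnqxz bjmng imu tmot rjc mgvua jxq knujz
Hunk 3: at line 7 remove [rjc,mgvua] add [hnwfp,pon] -> 11 lines: gjr pffl qgut lnqxz bjmng imu tmot hnwfp pon jxq knujz
Hunk 4: at line 6 remove [hnwfp,pon] add [qsa] -> 10 lines: gjr pffl qgut lnqxz bjmng imu tmot qsa jxq knujz
Hunk 5: at line 5 remove [tmot] add [jshy,vqrd] -> 11 lines: gjr pffl qgut lnqxz bjmng imu jshy vqrd qsa jxq knujz
Hunk 6: at line 3 remove [lnqxz] add [ewut,nem] -> 12 lines: gjr pffl qgut ewut nem bjmng imu jshy vqrd qsa jxq knujz
Hunk 7: at line 6 remove [imu,jshy,vqrd] add [lkivd,nsei,abi] -> 12 lines: gjr pffl qgut ewut nem bjmng lkivd nsei abi qsa jxq knujz
Final line 11: jxq

Answer: jxq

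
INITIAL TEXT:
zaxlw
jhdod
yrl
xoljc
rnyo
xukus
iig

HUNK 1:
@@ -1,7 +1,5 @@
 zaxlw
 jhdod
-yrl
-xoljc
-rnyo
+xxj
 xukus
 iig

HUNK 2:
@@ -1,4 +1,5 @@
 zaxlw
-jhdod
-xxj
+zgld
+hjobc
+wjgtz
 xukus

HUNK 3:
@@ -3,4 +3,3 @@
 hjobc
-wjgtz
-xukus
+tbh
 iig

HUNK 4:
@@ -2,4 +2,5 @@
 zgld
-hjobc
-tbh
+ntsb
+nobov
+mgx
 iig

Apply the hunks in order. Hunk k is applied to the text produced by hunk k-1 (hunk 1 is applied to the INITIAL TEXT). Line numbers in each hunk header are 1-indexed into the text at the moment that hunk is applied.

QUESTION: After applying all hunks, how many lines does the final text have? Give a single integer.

Answer: 6

Derivation:
Hunk 1: at line 1 remove [yrl,xoljc,rnyo] add [xxj] -> 5 lines: zaxlw jhdod xxj xukus iig
Hunk 2: at line 1 remove [jhdod,xxj] add [zgld,hjobc,wjgtz] -> 6 lines: zaxlw zgld hjobc wjgtz xukus iig
Hunk 3: at line 3 remove [wjgtz,xukus] add [tbh] -> 5 lines: zaxlw zgld hjobc tbh iig
Hunk 4: at line 2 remove [hjobc,tbh] add [ntsb,nobov,mgx] -> 6 lines: zaxlw zgld ntsb nobov mgx iig
Final line count: 6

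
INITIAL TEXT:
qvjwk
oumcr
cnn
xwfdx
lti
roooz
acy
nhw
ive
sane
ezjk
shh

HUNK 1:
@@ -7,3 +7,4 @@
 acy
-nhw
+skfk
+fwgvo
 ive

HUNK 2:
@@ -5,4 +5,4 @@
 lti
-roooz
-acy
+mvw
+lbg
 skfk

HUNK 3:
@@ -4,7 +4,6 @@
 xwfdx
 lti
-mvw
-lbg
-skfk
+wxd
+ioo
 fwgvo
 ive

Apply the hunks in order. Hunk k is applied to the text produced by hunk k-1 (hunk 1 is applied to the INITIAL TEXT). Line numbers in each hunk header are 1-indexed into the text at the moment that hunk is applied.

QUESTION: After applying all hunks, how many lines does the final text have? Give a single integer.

Answer: 12

Derivation:
Hunk 1: at line 7 remove [nhw] add [skfk,fwgvo] -> 13 lines: qvjwk oumcr cnn xwfdx lti roooz acy skfk fwgvo ive sane ezjk shh
Hunk 2: at line 5 remove [roooz,acy] add [mvw,lbg] -> 13 lines: qvjwk oumcr cnn xwfdx lti mvw lbg skfk fwgvo ive sane ezjk shh
Hunk 3: at line 4 remove [mvw,lbg,skfk] add [wxd,ioo] -> 12 lines: qvjwk oumcr cnn xwfdx lti wxd ioo fwgvo ive sane ezjk shh
Final line count: 12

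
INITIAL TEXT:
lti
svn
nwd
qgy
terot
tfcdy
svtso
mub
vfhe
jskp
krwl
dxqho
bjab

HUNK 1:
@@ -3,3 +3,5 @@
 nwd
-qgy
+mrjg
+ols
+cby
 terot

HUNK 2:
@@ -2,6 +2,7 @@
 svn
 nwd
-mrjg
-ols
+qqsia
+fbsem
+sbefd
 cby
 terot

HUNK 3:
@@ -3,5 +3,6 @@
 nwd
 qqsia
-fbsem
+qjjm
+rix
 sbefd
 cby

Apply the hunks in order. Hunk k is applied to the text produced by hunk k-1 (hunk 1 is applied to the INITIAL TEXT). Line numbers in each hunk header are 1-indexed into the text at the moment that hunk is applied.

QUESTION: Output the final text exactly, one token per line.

Hunk 1: at line 3 remove [qgy] add [mrjg,ols,cby] -> 15 lines: lti svn nwd mrjg ols cby terot tfcdy svtso mub vfhe jskp krwl dxqho bjab
Hunk 2: at line 2 remove [mrjg,ols] add [qqsia,fbsem,sbefd] -> 16 lines: lti svn nwd qqsia fbsem sbefd cby terot tfcdy svtso mub vfhe jskp krwl dxqho bjab
Hunk 3: at line 3 remove [fbsem] add [qjjm,rix] -> 17 lines: lti svn nwd qqsia qjjm rix sbefd cby terot tfcdy svtso mub vfhe jskp krwl dxqho bjab

Answer: lti
svn
nwd
qqsia
qjjm
rix
sbefd
cby
terot
tfcdy
svtso
mub
vfhe
jskp
krwl
dxqho
bjab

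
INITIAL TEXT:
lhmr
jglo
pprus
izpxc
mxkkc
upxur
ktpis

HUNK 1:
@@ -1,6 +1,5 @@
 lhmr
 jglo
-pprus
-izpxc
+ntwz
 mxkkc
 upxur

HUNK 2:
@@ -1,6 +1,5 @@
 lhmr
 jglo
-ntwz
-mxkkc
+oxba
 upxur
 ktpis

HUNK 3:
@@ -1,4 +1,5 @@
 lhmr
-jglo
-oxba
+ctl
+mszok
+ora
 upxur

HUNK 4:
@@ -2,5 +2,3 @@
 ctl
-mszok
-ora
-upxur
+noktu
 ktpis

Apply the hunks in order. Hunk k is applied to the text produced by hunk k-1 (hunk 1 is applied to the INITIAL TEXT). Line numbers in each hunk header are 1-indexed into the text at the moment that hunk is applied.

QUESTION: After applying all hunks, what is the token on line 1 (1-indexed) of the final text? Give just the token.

Hunk 1: at line 1 remove [pprus,izpxc] add [ntwz] -> 6 lines: lhmr jglo ntwz mxkkc upxur ktpis
Hunk 2: at line 1 remove [ntwz,mxkkc] add [oxba] -> 5 lines: lhmr jglo oxba upxur ktpis
Hunk 3: at line 1 remove [jglo,oxba] add [ctl,mszok,ora] -> 6 lines: lhmr ctl mszok ora upxur ktpis
Hunk 4: at line 2 remove [mszok,ora,upxur] add [noktu] -> 4 lines: lhmr ctl noktu ktpis
Final line 1: lhmr

Answer: lhmr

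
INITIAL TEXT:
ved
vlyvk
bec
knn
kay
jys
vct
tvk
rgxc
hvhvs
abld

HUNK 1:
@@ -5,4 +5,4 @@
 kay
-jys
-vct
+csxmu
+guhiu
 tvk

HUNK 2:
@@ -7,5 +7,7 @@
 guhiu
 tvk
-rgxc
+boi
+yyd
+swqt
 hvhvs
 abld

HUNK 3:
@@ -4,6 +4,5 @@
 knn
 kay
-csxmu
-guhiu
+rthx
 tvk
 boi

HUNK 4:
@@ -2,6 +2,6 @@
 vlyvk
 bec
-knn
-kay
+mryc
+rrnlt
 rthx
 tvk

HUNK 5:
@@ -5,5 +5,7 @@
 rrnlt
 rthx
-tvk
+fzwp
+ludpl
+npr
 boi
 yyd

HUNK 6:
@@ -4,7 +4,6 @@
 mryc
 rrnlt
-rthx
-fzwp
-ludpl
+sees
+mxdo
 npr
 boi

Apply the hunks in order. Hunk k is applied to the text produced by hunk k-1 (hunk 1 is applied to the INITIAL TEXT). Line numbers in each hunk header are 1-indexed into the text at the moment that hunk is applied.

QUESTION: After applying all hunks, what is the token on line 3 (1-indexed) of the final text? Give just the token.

Hunk 1: at line 5 remove [jys,vct] add [csxmu,guhiu] -> 11 lines: ved vlyvk bec knn kay csxmu guhiu tvk rgxc hvhvs abld
Hunk 2: at line 7 remove [rgxc] add [boi,yyd,swqt] -> 13 lines: ved vlyvk bec knn kay csxmu guhiu tvk boi yyd swqt hvhvs abld
Hunk 3: at line 4 remove [csxmu,guhiu] add [rthx] -> 12 lines: ved vlyvk bec knn kay rthx tvk boi yyd swqt hvhvs abld
Hunk 4: at line 2 remove [knn,kay] add [mryc,rrnlt] -> 12 lines: ved vlyvk bec mryc rrnlt rthx tvk boi yyd swqt hvhvs abld
Hunk 5: at line 5 remove [tvk] add [fzwp,ludpl,npr] -> 14 lines: ved vlyvk bec mryc rrnlt rthx fzwp ludpl npr boi yyd swqt hvhvs abld
Hunk 6: at line 4 remove [rthx,fzwp,ludpl] add [sees,mxdo] -> 13 lines: ved vlyvk bec mryc rrnlt sees mxdo npr boi yyd swqt hvhvs abld
Final line 3: bec

Answer: bec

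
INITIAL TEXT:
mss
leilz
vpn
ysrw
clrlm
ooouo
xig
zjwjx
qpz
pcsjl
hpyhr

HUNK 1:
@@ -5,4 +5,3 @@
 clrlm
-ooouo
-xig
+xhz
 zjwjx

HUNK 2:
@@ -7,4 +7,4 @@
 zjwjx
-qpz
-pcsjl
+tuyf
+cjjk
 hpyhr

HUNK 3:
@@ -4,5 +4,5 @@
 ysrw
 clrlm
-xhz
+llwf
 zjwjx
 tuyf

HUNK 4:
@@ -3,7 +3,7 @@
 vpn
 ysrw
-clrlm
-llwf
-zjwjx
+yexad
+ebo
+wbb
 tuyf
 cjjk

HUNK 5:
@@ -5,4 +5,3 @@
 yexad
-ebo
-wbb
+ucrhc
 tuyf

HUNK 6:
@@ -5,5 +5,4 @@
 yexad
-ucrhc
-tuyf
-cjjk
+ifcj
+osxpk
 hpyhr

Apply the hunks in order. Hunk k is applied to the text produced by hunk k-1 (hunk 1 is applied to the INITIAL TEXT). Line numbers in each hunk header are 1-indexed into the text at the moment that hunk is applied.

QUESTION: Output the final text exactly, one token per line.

Answer: mss
leilz
vpn
ysrw
yexad
ifcj
osxpk
hpyhr

Derivation:
Hunk 1: at line 5 remove [ooouo,xig] add [xhz] -> 10 lines: mss leilz vpn ysrw clrlm xhz zjwjx qpz pcsjl hpyhr
Hunk 2: at line 7 remove [qpz,pcsjl] add [tuyf,cjjk] -> 10 lines: mss leilz vpn ysrw clrlm xhz zjwjx tuyf cjjk hpyhr
Hunk 3: at line 4 remove [xhz] add [llwf] -> 10 lines: mss leilz vpn ysrw clrlm llwf zjwjx tuyf cjjk hpyhr
Hunk 4: at line 3 remove [clrlm,llwf,zjwjx] add [yexad,ebo,wbb] -> 10 lines: mss leilz vpn ysrw yexad ebo wbb tuyf cjjk hpyhr
Hunk 5: at line 5 remove [ebo,wbb] add [ucrhc] -> 9 lines: mss leilz vpn ysrw yexad ucrhc tuyf cjjk hpyhr
Hunk 6: at line 5 remove [ucrhc,tuyf,cjjk] add [ifcj,osxpk] -> 8 lines: mss leilz vpn ysrw yexad ifcj osxpk hpyhr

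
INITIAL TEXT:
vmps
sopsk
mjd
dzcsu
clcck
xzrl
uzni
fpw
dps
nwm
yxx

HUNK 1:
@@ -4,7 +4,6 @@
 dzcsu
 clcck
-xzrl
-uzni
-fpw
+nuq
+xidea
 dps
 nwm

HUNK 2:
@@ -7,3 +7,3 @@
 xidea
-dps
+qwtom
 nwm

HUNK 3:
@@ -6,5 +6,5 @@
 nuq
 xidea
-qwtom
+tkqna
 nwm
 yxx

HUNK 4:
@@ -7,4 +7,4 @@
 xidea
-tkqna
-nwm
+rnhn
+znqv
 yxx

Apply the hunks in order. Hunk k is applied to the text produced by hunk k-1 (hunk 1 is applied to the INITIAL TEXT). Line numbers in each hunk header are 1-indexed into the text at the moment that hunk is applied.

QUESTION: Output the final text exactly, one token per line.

Hunk 1: at line 4 remove [xzrl,uzni,fpw] add [nuq,xidea] -> 10 lines: vmps sopsk mjd dzcsu clcck nuq xidea dps nwm yxx
Hunk 2: at line 7 remove [dps] add [qwtom] -> 10 lines: vmps sopsk mjd dzcsu clcck nuq xidea qwtom nwm yxx
Hunk 3: at line 6 remove [qwtom] add [tkqna] -> 10 lines: vmps sopsk mjd dzcsu clcck nuq xidea tkqna nwm yxx
Hunk 4: at line 7 remove [tkqna,nwm] add [rnhn,znqv] -> 10 lines: vmps sopsk mjd dzcsu clcck nuq xidea rnhn znqv yxx

Answer: vmps
sopsk
mjd
dzcsu
clcck
nuq
xidea
rnhn
znqv
yxx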